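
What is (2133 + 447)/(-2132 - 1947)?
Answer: -2580/4079 ≈ -0.63251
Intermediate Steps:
(2133 + 447)/(-2132 - 1947) = 2580/(-4079) = 2580*(-1/4079) = -2580/4079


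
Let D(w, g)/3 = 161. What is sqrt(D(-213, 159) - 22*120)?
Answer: I*sqrt(2157) ≈ 46.444*I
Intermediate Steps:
D(w, g) = 483 (D(w, g) = 3*161 = 483)
sqrt(D(-213, 159) - 22*120) = sqrt(483 - 22*120) = sqrt(483 - 2640) = sqrt(-2157) = I*sqrt(2157)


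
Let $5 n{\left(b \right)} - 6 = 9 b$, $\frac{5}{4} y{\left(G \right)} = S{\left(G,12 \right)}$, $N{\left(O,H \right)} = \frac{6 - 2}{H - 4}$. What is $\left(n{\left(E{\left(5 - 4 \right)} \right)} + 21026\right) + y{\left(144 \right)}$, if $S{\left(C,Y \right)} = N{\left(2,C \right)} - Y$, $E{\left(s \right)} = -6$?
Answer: $\frac{3676194}{175} \approx 21007.0$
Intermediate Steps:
$N{\left(O,H \right)} = \frac{4}{-4 + H}$
$S{\left(C,Y \right)} = - Y + \frac{4}{-4 + C}$ ($S{\left(C,Y \right)} = \frac{4}{-4 + C} - Y = - Y + \frac{4}{-4 + C}$)
$y{\left(G \right)} = \frac{4 \left(52 - 12 G\right)}{5 \left(-4 + G\right)}$ ($y{\left(G \right)} = \frac{4 \frac{4 - 12 \left(-4 + G\right)}{-4 + G}}{5} = \frac{4 \frac{4 - \left(-48 + 12 G\right)}{-4 + G}}{5} = \frac{4 \frac{52 - 12 G}{-4 + G}}{5} = \frac{4 \left(52 - 12 G\right)}{5 \left(-4 + G\right)}$)
$n{\left(b \right)} = \frac{6}{5} + \frac{9 b}{5}$
$\left(n{\left(E{\left(5 - 4 \right)} \right)} + 21026\right) + y{\left(144 \right)} = \left(\left(\frac{6}{5} + \frac{9}{5} \left(-6\right)\right) + 21026\right) + \frac{16 \left(13 - 432\right)}{5 \left(-4 + 144\right)} = \left(\left(\frac{6}{5} - \frac{54}{5}\right) + 21026\right) + \frac{16 \left(13 - 432\right)}{5 \cdot 140} = \left(- \frac{48}{5} + 21026\right) + \frac{16}{5} \cdot \frac{1}{140} \left(-419\right) = \frac{105082}{5} - \frac{1676}{175} = \frac{3676194}{175}$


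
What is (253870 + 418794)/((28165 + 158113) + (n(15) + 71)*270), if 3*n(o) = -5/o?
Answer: 336332/102709 ≈ 3.2746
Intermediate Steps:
n(o) = -5/(3*o) (n(o) = (-5/o)/3 = -5/(3*o))
(253870 + 418794)/((28165 + 158113) + (n(15) + 71)*270) = (253870 + 418794)/((28165 + 158113) + (-5/3/15 + 71)*270) = 672664/(186278 + (-5/3*1/15 + 71)*270) = 672664/(186278 + (-⅑ + 71)*270) = 672664/(186278 + (638/9)*270) = 672664/(186278 + 19140) = 672664/205418 = 672664*(1/205418) = 336332/102709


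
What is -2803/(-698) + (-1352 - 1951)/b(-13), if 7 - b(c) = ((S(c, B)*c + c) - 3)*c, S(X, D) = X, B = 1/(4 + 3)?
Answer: 1644647/696604 ≈ 2.3610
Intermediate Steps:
B = ⅐ (B = 1/7 = ⅐ ≈ 0.14286)
b(c) = 7 - c*(-3 + c + c²) (b(c) = 7 - ((c*c + c) - 3)*c = 7 - ((c² + c) - 3)*c = 7 - ((c + c²) - 3)*c = 7 - (-3 + c + c²)*c = 7 - c*(-3 + c + c²))
-2803/(-698) + (-1352 - 1951)/b(-13) = -2803/(-698) + (-1352 - 1951)/(7 - 1*(-13)² - 1*(-13)³ + 3*(-13)) = -2803*(-1/698) - 3303/(7 - 1*169 - 1*(-2197) - 39) = 2803/698 - 3303/(7 - 169 + 2197 - 39) = 2803/698 - 3303/1996 = 1644647/696604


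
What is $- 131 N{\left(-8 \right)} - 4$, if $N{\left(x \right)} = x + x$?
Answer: $2092$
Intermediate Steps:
$N{\left(x \right)} = 2 x$
$- 131 N{\left(-8 \right)} - 4 = - 131 \cdot 2 \left(-8\right) - 4 = \left(-131\right) \left(-16\right) - 4 = 2096 - 4 = 2092$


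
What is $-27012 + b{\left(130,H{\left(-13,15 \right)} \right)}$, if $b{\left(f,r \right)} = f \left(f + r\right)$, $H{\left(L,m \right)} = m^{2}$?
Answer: $19138$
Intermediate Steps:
$-27012 + b{\left(130,H{\left(-13,15 \right)} \right)} = -27012 + 130 \left(130 + 15^{2}\right) = -27012 + 130 \left(130 + 225\right) = -27012 + 130 \cdot 355 = -27012 + 46150 = 19138$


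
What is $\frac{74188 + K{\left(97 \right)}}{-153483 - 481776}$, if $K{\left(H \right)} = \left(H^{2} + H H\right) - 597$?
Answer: $- \frac{30803}{211753} \approx -0.14547$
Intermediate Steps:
$K{\left(H \right)} = -597 + 2 H^{2}$ ($K{\left(H \right)} = \left(H^{2} + H^{2}\right) - 597 = 2 H^{2} - 597 = -597 + 2 H^{2}$)
$\frac{74188 + K{\left(97 \right)}}{-153483 - 481776} = \frac{74188 - \left(597 - 2 \cdot 97^{2}\right)}{-153483 - 481776} = \frac{74188 + \left(-597 + 2 \cdot 9409\right)}{-635259} = \left(74188 + \left(-597 + 18818\right)\right) \left(- \frac{1}{635259}\right) = \left(74188 + 18221\right) \left(- \frac{1}{635259}\right) = 92409 \left(- \frac{1}{635259}\right) = - \frac{30803}{211753}$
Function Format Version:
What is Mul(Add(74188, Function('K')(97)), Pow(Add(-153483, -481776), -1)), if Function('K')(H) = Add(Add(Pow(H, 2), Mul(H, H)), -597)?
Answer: Rational(-30803, 211753) ≈ -0.14547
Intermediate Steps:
Function('K')(H) = Add(-597, Mul(2, Pow(H, 2))) (Function('K')(H) = Add(Add(Pow(H, 2), Pow(H, 2)), -597) = Add(Mul(2, Pow(H, 2)), -597) = Add(-597, Mul(2, Pow(H, 2))))
Mul(Add(74188, Function('K')(97)), Pow(Add(-153483, -481776), -1)) = Mul(Add(74188, Add(-597, Mul(2, Pow(97, 2)))), Pow(Add(-153483, -481776), -1)) = Mul(Add(74188, Add(-597, Mul(2, 9409))), Pow(-635259, -1)) = Mul(Add(74188, Add(-597, 18818)), Rational(-1, 635259)) = Mul(Add(74188, 18221), Rational(-1, 635259)) = Mul(92409, Rational(-1, 635259)) = Rational(-30803, 211753)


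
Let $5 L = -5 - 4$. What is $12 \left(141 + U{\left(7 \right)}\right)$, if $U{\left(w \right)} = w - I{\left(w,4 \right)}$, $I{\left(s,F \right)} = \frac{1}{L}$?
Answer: $\frac{5348}{3} \approx 1782.7$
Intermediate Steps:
$L = - \frac{9}{5}$ ($L = \frac{-5 - 4}{5} = \frac{1}{5} \left(-9\right) = - \frac{9}{5} \approx -1.8$)
$I{\left(s,F \right)} = - \frac{5}{9}$ ($I{\left(s,F \right)} = \frac{1}{- \frac{9}{5}} = - \frac{5}{9}$)
$U{\left(w \right)} = \frac{5}{9} + w$ ($U{\left(w \right)} = w - - \frac{5}{9} = w + \frac{5}{9} = \frac{5}{9} + w$)
$12 \left(141 + U{\left(7 \right)}\right) = 12 \left(141 + \left(\frac{5}{9} + 7\right)\right) = 12 \left(141 + \frac{68}{9}\right) = 12 \cdot \frac{1337}{9} = \frac{5348}{3}$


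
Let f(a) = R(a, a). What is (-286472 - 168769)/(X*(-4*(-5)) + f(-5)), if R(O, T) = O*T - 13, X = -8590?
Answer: 455241/171788 ≈ 2.6500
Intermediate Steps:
R(O, T) = -13 + O*T
f(a) = -13 + a**2 (f(a) = -13 + a*a = -13 + a**2)
(-286472 - 168769)/(X*(-4*(-5)) + f(-5)) = (-286472 - 168769)/(-(-34360)*(-5) + (-13 + (-5)**2)) = -455241/(-8590*20 + (-13 + 25)) = -455241/(-171800 + 12) = -455241/(-171788) = -455241*(-1/171788) = 455241/171788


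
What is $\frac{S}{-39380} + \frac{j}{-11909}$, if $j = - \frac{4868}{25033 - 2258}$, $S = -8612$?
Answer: $\frac{116800135827}{534046898275} \approx 0.21871$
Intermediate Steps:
$j = - \frac{4868}{22775}$ ($j = - \frac{4868}{25033 - 2258} = - \frac{4868}{22775} \approx -0.21374$)
$\frac{S}{-39380} + \frac{j}{-11909} = - \frac{8612}{-39380} - \frac{4868}{22775 \left(-11909\right)} = \left(-8612\right) \left(- \frac{1}{39380}\right) - - \frac{4868}{271227475} = \frac{2153}{9845} + \frac{4868}{271227475} = \frac{116800135827}{534046898275}$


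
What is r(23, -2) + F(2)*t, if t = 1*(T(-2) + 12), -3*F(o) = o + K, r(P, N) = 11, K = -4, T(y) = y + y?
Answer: 49/3 ≈ 16.333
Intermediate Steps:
T(y) = 2*y
F(o) = 4/3 - o/3 (F(o) = -(o - 4)/3 = -(-4 + o)/3 = 4/3 - o/3)
t = 8 (t = 1*(2*(-2) + 12) = 1*(-4 + 12) = 1*8 = 8)
r(23, -2) + F(2)*t = 11 + (4/3 - ⅓*2)*8 = 11 + (4/3 - ⅔)*8 = 11 + (⅔)*8 = 11 + 16/3 = 49/3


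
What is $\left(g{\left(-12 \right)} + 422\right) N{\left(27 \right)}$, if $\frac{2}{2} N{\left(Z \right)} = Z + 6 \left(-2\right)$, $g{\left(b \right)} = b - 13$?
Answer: $5955$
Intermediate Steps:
$g{\left(b \right)} = -13 + b$ ($g{\left(b \right)} = b - 13 = -13 + b$)
$N{\left(Z \right)} = -12 + Z$ ($N{\left(Z \right)} = Z + 6 \left(-2\right) = Z - 12 = -12 + Z$)
$\left(g{\left(-12 \right)} + 422\right) N{\left(27 \right)} = \left(\left(-13 - 12\right) + 422\right) \left(-12 + 27\right) = \left(-25 + 422\right) 15 = 397 \cdot 15 = 5955$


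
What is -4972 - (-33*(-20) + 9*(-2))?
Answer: -5614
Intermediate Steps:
-4972 - (-33*(-20) + 9*(-2)) = -4972 - (660 - 18) = -4972 - 1*642 = -4972 - 642 = -5614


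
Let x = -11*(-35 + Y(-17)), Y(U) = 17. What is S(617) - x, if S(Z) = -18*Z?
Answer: -11304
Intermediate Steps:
x = 198 (x = -11*(-35 + 17) = -11*(-18) = 198)
S(617) - x = -18*617 - 1*198 = -11106 - 198 = -11304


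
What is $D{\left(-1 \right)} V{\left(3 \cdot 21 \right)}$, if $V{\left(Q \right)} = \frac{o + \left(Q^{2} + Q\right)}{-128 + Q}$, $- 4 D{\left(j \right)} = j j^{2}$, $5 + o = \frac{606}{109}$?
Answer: $- \frac{439549}{28340} \approx -15.51$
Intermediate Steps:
$o = \frac{61}{109}$ ($o = -5 + \frac{606}{109} = \frac{61}{109} \approx 0.55963$)
$D{\left(j \right)} = - \frac{j^{3}}{4}$ ($D{\left(j \right)} = - \frac{j j^{2}}{4} = - \frac{j^{3}}{4}$)
$V{\left(Q \right)} = \frac{\frac{61}{109} + Q + Q^{2}}{-128 + Q}$ ($V{\left(Q \right)} = \frac{\frac{61}{109} + \left(Q^{2} + Q\right)}{-128 + Q} = \frac{\frac{61}{109} + \left(Q + Q^{2}\right)}{-128 + Q} = \frac{\frac{61}{109} + Q + Q^{2}}{-128 + Q}$)
$D{\left(-1 \right)} V{\left(3 \cdot 21 \right)} = - \frac{\left(-1\right)^{3}}{4} \frac{\frac{61}{109} + 3 \cdot 21 + \left(3 \cdot 21\right)^{2}}{-128 + 3 \cdot 21} = \left(- \frac{1}{4}\right) \left(-1\right) \frac{\frac{61}{109} + 63 + 63^{2}}{-128 + 63} = \frac{\frac{1}{-65} \left(\frac{61}{109} + 63 + 3969\right)}{4} = \frac{\left(- \frac{1}{65}\right) \frac{439549}{109}}{4} = \frac{1}{4} \left(- \frac{439549}{7085}\right) = - \frac{439549}{28340}$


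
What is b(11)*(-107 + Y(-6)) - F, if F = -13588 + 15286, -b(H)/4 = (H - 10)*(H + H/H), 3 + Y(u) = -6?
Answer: 3870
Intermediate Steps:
Y(u) = -9 (Y(u) = -3 - 6 = -9)
b(H) = -4*(1 + H)*(-10 + H) (b(H) = -4*(H - 10)*(H + H/H) = -4*(-10 + H)*(H + 1) = -4*(-10 + H)*(1 + H) = -4*(1 + H)*(-10 + H))
F = 1698
b(11)*(-107 + Y(-6)) - F = (40 - 4*11² + 36*11)*(-107 - 9) - 1*1698 = (40 - 4*121 + 396)*(-116) - 1698 = (40 - 484 + 396)*(-116) - 1698 = -48*(-116) - 1698 = 5568 - 1698 = 3870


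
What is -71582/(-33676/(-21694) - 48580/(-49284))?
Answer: -9566639883234/339197813 ≈ -28204.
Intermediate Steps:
-71582/(-33676/(-21694) - 48580/(-49284)) = -71582/(-33676*(-1/21694) - 48580*(-1/49284)) = -71582/(16838/10847 + 12145/12321) = -71582/339197813/133645887 = -71582*133645887/339197813 = -9566639883234/339197813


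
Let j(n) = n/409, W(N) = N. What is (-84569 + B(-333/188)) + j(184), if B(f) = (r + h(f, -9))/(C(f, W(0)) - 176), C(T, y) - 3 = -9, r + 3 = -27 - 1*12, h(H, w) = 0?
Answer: -449649754/5317 ≈ -84568.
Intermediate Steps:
r = -42 (r = -3 + (-27 - 1*12) = -3 + (-27 - 12) = -3 - 39 = -42)
C(T, y) = -6 (C(T, y) = 3 - 9 = -6)
j(n) = n/409 (j(n) = n*(1/409) = n/409)
B(f) = 3/13 (B(f) = (-42 + 0)/(-6 - 176) = -42/(-182) = -42*(-1/182) = 3/13)
(-84569 + B(-333/188)) + j(184) = (-84569 + 3/13) + (1/409)*184 = -1099394/13 + 184/409 = -449649754/5317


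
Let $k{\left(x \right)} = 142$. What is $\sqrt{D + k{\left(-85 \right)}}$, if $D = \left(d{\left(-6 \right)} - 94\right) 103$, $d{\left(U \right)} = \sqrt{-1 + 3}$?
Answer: $\sqrt{-9540 + 103 \sqrt{2}} \approx 96.924 i$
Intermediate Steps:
$d{\left(U \right)} = \sqrt{2}$
$D = -9682 + 103 \sqrt{2}$ ($D = \left(\sqrt{2} - 94\right) 103 = \left(-94 + \sqrt{2}\right) 103 = -9682 + 103 \sqrt{2} \approx -9536.3$)
$\sqrt{D + k{\left(-85 \right)}} = \sqrt{\left(-9682 + 103 \sqrt{2}\right) + 142} = \sqrt{-9540 + 103 \sqrt{2}}$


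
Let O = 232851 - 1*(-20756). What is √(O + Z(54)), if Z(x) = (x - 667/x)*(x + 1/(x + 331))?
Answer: √12287464009590/6930 ≈ 505.82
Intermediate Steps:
O = 253607 (O = 232851 + 20756 = 253607)
Z(x) = (x + 1/(331 + x))*(x - 667/x) (Z(x) = (x - 667/x)*(x + 1/(331 + x)) = (x + 1/(331 + x))*(x - 667/x))
√(O + Z(54)) = √(253607 + (-667 + 54⁴ - 220777*54 - 666*54² + 331*54³)/(54*(331 + 54))) = √(253607 + (1/54)*(-667 + 8503056 - 11921958 - 666*2916 + 331*157464)/385) = √(253607 + (1/54)*(1/385)*(-667 + 8503056 - 11921958 - 1942056 + 52120584)) = √(253607 + (1/54)*(1/385)*46758959) = √(253607 + 46758959/20790) = √(5319248489/20790) = √12287464009590/6930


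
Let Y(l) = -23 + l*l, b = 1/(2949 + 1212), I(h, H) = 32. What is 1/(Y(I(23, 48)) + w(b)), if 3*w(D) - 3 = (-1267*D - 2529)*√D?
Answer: 324842902792029/325437206721054010 + 32844133647*√4161/162718603360527005 ≈ 0.0010112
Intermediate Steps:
b = 1/4161 ≈ 0.00024033
Y(l) = -23 + l²
w(D) = 1 + √D*(-2529 - 1267*D)/3 (w(D) = 1 + ((-1267*D - 2529)*√D)/3 = 1 + ((-2529 - 1267*D)*√D)/3 = 1 + (√D*(-2529 - 1267*D))/3 = 1 + √D*(-2529 - 1267*D)/3)
1/(Y(I(23, 48)) + w(b)) = 1/((-23 + 32²) + (1 - 281*√4161/1387 - 1267*√4161/51941763)) = 1/((-23 + 1024) + (1 - 281*√4161/1387 - 1267*√4161/51941763)) = 1/(1001 + (1 - 281*√4161/1387 - 1267*√4161/51941763)) = 1/(1001 + (1 - 10524436*√4161/51941763)) = 1/(1002 - 10524436*√4161/51941763)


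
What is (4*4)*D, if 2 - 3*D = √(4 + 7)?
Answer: 32/3 - 16*√11/3 ≈ -7.0220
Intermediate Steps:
D = ⅔ - √11/3 (D = ⅔ - √(4 + 7)/3 = ⅔ - √11/3 ≈ -0.43887)
(4*4)*D = (4*4)*(⅔ - √11/3) = 16*(⅔ - √11/3) = 32/3 - 16*√11/3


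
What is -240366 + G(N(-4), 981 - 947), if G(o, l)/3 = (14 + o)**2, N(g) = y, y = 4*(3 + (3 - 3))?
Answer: -238338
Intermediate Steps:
y = 12 (y = 4*(3 + 0) = 4*3 = 12)
N(g) = 12
G(o, l) = 3*(14 + o)**2
-240366 + G(N(-4), 981 - 947) = -240366 + 3*(14 + 12)**2 = -240366 + 3*26**2 = -240366 + 3*676 = -240366 + 2028 = -238338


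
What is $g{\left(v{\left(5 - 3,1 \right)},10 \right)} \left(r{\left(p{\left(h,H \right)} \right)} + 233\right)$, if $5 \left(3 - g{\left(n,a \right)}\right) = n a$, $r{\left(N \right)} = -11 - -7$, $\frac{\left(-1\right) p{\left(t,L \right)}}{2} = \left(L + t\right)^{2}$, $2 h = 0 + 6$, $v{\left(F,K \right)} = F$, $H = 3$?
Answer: $-229$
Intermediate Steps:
$h = 3$ ($h = \frac{0 + 6}{2} = \frac{1}{2} \cdot 6 = 3$)
$p{\left(t,L \right)} = - 2 \left(L + t\right)^{2}$
$r{\left(N \right)} = -4$ ($r{\left(N \right)} = -11 + 7 = -4$)
$g{\left(n,a \right)} = 3 - \frac{a n}{5}$ ($g{\left(n,a \right)} = 3 - \frac{n a}{5} = 3 - \frac{a n}{5}$)
$g{\left(v{\left(5 - 3,1 \right)},10 \right)} \left(r{\left(p{\left(h,H \right)} \right)} + 233\right) = \left(3 - 2 \left(5 - 3\right)\right) \left(-4 + 233\right) = \left(3 - 2 \left(5 - 3\right)\right) 229 = \left(3 - 2 \cdot 2\right) 229 = \left(3 - 4\right) 229 = \left(-1\right) 229 = -229$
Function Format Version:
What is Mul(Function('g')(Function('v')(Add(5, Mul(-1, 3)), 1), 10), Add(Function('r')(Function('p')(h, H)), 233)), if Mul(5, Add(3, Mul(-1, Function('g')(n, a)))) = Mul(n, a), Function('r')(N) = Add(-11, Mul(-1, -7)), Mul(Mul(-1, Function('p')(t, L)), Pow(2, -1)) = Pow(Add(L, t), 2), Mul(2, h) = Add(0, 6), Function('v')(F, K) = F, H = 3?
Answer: -229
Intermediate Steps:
h = 3 (h = Mul(Rational(1, 2), Add(0, 6)) = Mul(Rational(1, 2), 6) = 3)
Function('p')(t, L) = Mul(-2, Pow(Add(L, t), 2))
Function('r')(N) = -4 (Function('r')(N) = Add(-11, 7) = -4)
Function('g')(n, a) = Add(3, Mul(Rational(-1, 5), a, n)) (Function('g')(n, a) = Add(3, Mul(Rational(-1, 5), Mul(n, a))) = Add(3, Mul(Rational(-1, 5), Mul(a, n))) = Add(3, Mul(Rational(-1, 5), a, n)))
Mul(Function('g')(Function('v')(Add(5, Mul(-1, 3)), 1), 10), Add(Function('r')(Function('p')(h, H)), 233)) = Mul(Add(3, Mul(Rational(-1, 5), 10, Add(5, Mul(-1, 3)))), Add(-4, 233)) = Mul(Add(3, Mul(Rational(-1, 5), 10, Add(5, -3))), 229) = Mul(Add(3, Mul(Rational(-1, 5), 10, 2)), 229) = Mul(Add(3, -4), 229) = Mul(-1, 229) = -229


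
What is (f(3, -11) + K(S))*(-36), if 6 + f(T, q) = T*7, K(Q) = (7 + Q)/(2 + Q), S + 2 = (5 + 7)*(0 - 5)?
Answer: -573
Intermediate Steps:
S = -62 (S = -2 + (5 + 7)*(0 - 5) = -2 + 12*(-5) = -2 - 60 = -62)
K(Q) = (7 + Q)/(2 + Q)
f(T, q) = -6 + 7*T (f(T, q) = -6 + T*7 = -6 + 7*T)
(f(3, -11) + K(S))*(-36) = ((-6 + 7*3) + (7 - 62)/(2 - 62))*(-36) = ((-6 + 21) - 55/(-60))*(-36) = (15 - 1/60*(-55))*(-36) = (15 + 11/12)*(-36) = (191/12)*(-36) = -573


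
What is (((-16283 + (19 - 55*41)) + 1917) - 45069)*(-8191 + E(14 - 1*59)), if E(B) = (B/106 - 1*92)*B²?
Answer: 1277031942741/106 ≈ 1.2047e+10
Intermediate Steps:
E(B) = B²*(-92 + B/106) (E(B) = (B*(1/106) - 92)*B² = (B/106 - 92)*B² = (-92 + B/106)*B² = B²*(-92 + B/106))
(((-16283 + (19 - 55*41)) + 1917) - 45069)*(-8191 + E(14 - 1*59)) = (((-16283 + (19 - 55*41)) + 1917) - 45069)*(-8191 + (14 - 1*59)²*(-9752 + (14 - 1*59))/106) = (((-16283 + (19 - 2255)) + 1917) - 45069)*(-8191 + (14 - 59)²*(-9752 + (14 - 59))/106) = (((-16283 - 2236) + 1917) - 45069)*(-8191 + (1/106)*(-45)²*(-9752 - 45)) = ((-18519 + 1917) - 45069)*(-8191 + (1/106)*2025*(-9797)) = (-16602 - 45069)*(-8191 - 19838925/106) = -61671*(-20707171/106) = 1277031942741/106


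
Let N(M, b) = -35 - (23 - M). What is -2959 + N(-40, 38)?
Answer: -3057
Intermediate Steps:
N(M, b) = -58 + M (N(M, b) = -35 + (-23 + M) = -58 + M)
-2959 + N(-40, 38) = -2959 + (-58 - 40) = -2959 - 98 = -3057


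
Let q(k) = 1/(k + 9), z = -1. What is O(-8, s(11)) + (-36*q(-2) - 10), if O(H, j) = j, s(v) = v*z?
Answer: -183/7 ≈ -26.143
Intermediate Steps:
s(v) = -v (s(v) = v*(-1) = -v)
q(k) = 1/(9 + k)
O(-8, s(11)) + (-36*q(-2) - 10) = -1*11 + (-36/(9 - 2) - 10) = -11 + (-36/7 - 10) = -11 - 106/7 = -183/7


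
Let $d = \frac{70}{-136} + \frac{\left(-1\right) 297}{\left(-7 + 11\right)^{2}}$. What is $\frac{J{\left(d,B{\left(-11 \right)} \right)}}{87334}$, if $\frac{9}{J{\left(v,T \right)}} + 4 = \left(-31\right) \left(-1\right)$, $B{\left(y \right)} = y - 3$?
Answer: $\frac{1}{262002} \approx 3.8168 \cdot 10^{-6}$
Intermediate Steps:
$d = - \frac{5189}{272}$ ($d = 70 \left(- \frac{1}{136}\right) - \frac{297}{4^{2}} = - \frac{35}{68} - \frac{297}{16} = - \frac{5189}{272} \approx -19.077$)
$B{\left(y \right)} = -3 + y$ ($B{\left(y \right)} = y - 3 = -3 + y$)
$J{\left(v,T \right)} = \frac{1}{3}$ ($J{\left(v,T \right)} = \frac{9}{-4 - -31} = \frac{9}{-4 + 31} = \frac{9}{27} = 9 \cdot \frac{1}{27} = \frac{1}{3}$)
$\frac{J{\left(d,B{\left(-11 \right)} \right)}}{87334} = \frac{1}{3 \cdot 87334} = \frac{1}{3} \cdot \frac{1}{87334} = \frac{1}{262002}$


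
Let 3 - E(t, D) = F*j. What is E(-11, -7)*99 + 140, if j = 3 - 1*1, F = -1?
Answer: 635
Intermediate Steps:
j = 2 (j = 3 - 1 = 2)
E(t, D) = 5 (E(t, D) = 3 - (-1)*2 = 3 - 1*(-2) = 3 + 2 = 5)
E(-11, -7)*99 + 140 = 5*99 + 140 = 495 + 140 = 635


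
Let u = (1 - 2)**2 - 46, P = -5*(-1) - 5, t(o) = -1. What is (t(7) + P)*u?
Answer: 45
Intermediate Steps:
P = 0 (P = 5 - 5 = 0)
u = -45 (u = (-1)**2 - 46 = 1 - 46 = -45)
(t(7) + P)*u = (-1 + 0)*(-45) = -1*(-45) = 45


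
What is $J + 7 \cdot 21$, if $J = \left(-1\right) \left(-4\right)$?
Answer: $151$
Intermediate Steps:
$J = 4$
$J + 7 \cdot 21 = 4 + 7 \cdot 21 = 4 + 147 = 151$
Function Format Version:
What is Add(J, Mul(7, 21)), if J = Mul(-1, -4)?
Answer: 151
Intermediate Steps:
J = 4
Add(J, Mul(7, 21)) = Add(4, Mul(7, 21)) = Add(4, 147) = 151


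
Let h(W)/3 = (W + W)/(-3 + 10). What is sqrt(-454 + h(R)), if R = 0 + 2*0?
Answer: I*sqrt(454) ≈ 21.307*I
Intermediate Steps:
R = 0 (R = 0 + 0 = 0)
h(W) = 6*W/7 (h(W) = 3*((W + W)/(-3 + 10)) = 3*((2*W)/7) = 3*((2*W)*(1/7)) = 3*(2*W/7) = 6*W/7)
sqrt(-454 + h(R)) = sqrt(-454 + (6/7)*0) = sqrt(-454 + 0) = sqrt(-454) = I*sqrt(454)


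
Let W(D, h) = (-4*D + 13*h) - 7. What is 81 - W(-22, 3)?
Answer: -39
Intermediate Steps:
W(D, h) = -7 - 4*D + 13*h
81 - W(-22, 3) = 81 - (-7 - 4*(-22) + 13*3) = 81 - (-7 + 88 + 39) = 81 - 1*120 = 81 - 120 = -39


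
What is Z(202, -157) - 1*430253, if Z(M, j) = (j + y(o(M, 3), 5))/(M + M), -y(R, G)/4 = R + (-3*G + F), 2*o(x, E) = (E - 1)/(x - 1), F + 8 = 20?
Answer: -34938293761/81204 ≈ -4.3025e+5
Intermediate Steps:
F = 12 (F = -8 + 20 = 12)
o(x, E) = (-1 + E)/(2*(-1 + x)) (o(x, E) = ((E - 1)/(x - 1))/2 = ((-1 + E)/(-1 + x))/2 = (-1 + E)/(2*(-1 + x)))
y(R, G) = -48 - 4*R + 12*G (y(R, G) = -4*(R + (-3*G + 12)) = -4*(R + (12 - 3*G)) = -4*(12 + R - 3*G) = -48 - 4*R + 12*G)
Z(M, j) = (12 + j - 4/(-1 + M))/(2*M) (Z(M, j) = (j + (-48 - 2*(-1 + 3)/(-1 + M) + 12*5))/(M + M) = (j + (-48 - 2*2/(-1 + M) + 60))/((2*M)) = (j + (-48 - 4/(-1 + M) + 60))*(1/(2*M)) = (j + (12 - 4/(-1 + M)))*(1/(2*M)) = (12 + j - 4/(-1 + M))*(1/(2*M)) = (12 + j - 4/(-1 + M))/(2*M))
Z(202, -157) - 1*430253 = (1/2)*(-4 + (-1 + 202)*(12 - 157))/(202*(-1 + 202)) - 1*430253 = (1/2)*(1/202)*(-4 + 201*(-145))/201 - 430253 = (1/2)*(1/202)*(1/201)*(-4 - 29145) - 430253 = (1/2)*(1/202)*(1/201)*(-29149) - 430253 = -29149/81204 - 430253 = -34938293761/81204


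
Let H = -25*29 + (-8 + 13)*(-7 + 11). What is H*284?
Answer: -200220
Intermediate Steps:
H = -705 (H = -725 + 5*4 = -725 + 20 = -705)
H*284 = -705*284 = -200220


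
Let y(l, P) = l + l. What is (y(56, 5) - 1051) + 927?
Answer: -12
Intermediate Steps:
y(l, P) = 2*l
(y(56, 5) - 1051) + 927 = (2*56 - 1051) + 927 = (112 - 1051) + 927 = -939 + 927 = -12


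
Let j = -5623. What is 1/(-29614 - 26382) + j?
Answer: -314865509/55996 ≈ -5623.0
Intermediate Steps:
1/(-29614 - 26382) + j = 1/(-29614 - 26382) - 5623 = 1/(-55996) - 5623 = -1/55996 - 5623 = -314865509/55996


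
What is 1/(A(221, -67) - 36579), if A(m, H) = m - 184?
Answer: -1/36542 ≈ -2.7366e-5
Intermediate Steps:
A(m, H) = -184 + m
1/(A(221, -67) - 36579) = 1/((-184 + 221) - 36579) = 1/(37 - 36579) = 1/(-36542) = -1/36542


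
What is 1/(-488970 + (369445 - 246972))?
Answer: -1/366497 ≈ -2.7285e-6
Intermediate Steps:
1/(-488970 + (369445 - 246972)) = 1/(-488970 + 122473) = 1/(-366497) = -1/366497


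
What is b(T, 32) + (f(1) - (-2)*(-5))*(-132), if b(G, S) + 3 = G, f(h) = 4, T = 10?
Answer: 799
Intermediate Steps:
b(G, S) = -3 + G
b(T, 32) + (f(1) - (-2)*(-5))*(-132) = (-3 + 10) + (4 - (-2)*(-5))*(-132) = 7 + (4 - 1*10)*(-132) = 7 + (4 - 10)*(-132) = 7 - 6*(-132) = 7 + 792 = 799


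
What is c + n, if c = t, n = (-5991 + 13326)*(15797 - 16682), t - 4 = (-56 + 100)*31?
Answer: -6490107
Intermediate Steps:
t = 1368 (t = 4 + (-56 + 100)*31 = 4 + 44*31 = 4 + 1364 = 1368)
n = -6491475 (n = 7335*(-885) = -6491475)
c = 1368
c + n = 1368 - 6491475 = -6490107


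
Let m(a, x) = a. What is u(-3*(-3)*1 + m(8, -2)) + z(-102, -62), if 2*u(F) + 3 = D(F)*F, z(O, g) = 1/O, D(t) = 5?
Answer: 4181/102 ≈ 40.990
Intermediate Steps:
u(F) = -3/2 + 5*F/2 (u(F) = -3/2 + (5*F)/2 = -3/2 + 5*F/2)
u(-3*(-3)*1 + m(8, -2)) + z(-102, -62) = (-3/2 + 5*(-3*(-3)*1 + 8)/2) + 1/(-102) = (-3/2 + 5*(9*1 + 8)/2) - 1/102 = (-3/2 + 5*(9 + 8)/2) - 1/102 = (-3/2 + (5/2)*17) - 1/102 = (-3/2 + 85/2) - 1/102 = 41 - 1/102 = 4181/102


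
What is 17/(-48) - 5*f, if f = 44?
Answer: -10577/48 ≈ -220.35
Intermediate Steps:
17/(-48) - 5*f = 17/(-48) - 5*44 = 17*(-1/48) - 220 = -17/48 - 220 = -10577/48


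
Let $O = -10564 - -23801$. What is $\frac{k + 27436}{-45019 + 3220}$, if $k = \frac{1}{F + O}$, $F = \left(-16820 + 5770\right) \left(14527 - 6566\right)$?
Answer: $- \frac{804385228489}{1225488342529} \approx -0.65638$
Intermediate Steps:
$O = 13237$ ($O = -10564 + 23801 = 13237$)
$F = -87969050$ ($F = \left(-11050\right) 7961 = -87969050$)
$k = - \frac{1}{87955813}$ ($k = \frac{1}{-87969050 + 13237} = \frac{1}{-87955813} = - \frac{1}{87955813} \approx -1.1369 \cdot 10^{-8}$)
$\frac{k + 27436}{-45019 + 3220} = \frac{- \frac{1}{87955813} + 27436}{-45019 + 3220} = \frac{2413155685467}{87955813 \left(-41799\right)} = \frac{2413155685467}{87955813} \left(- \frac{1}{41799}\right) = - \frac{804385228489}{1225488342529}$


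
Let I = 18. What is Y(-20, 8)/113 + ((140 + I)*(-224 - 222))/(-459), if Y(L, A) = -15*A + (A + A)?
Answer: 7915148/51867 ≈ 152.60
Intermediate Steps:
Y(L, A) = -13*A (Y(L, A) = -15*A + 2*A = -13*A)
Y(-20, 8)/113 + ((140 + I)*(-224 - 222))/(-459) = -13*8/113 + ((140 + 18)*(-224 - 222))/(-459) = -104*1/113 + (158*(-446))*(-1/459) = -104/113 - 70468*(-1/459) = -104/113 + 70468/459 = 7915148/51867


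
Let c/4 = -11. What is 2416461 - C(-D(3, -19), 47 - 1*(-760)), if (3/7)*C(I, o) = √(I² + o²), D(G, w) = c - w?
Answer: 2416461 - 7*√651874/3 ≈ 2.4146e+6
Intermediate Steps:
c = -44 (c = 4*(-11) = -44)
D(G, w) = -44 - w
C(I, o) = 7*√(I² + o²)/3
2416461 - C(-D(3, -19), 47 - 1*(-760)) = 2416461 - 7*√((-(-44 - 1*(-19)))² + (47 - 1*(-760))²)/3 = 2416461 - 7*√((-(-44 + 19))² + (47 + 760)²)/3 = 2416461 - 7*√((-1*(-25))² + 807²)/3 = 2416461 - 7*√(25² + 651249)/3 = 2416461 - 7*√(625 + 651249)/3 = 2416461 - 7*√651874/3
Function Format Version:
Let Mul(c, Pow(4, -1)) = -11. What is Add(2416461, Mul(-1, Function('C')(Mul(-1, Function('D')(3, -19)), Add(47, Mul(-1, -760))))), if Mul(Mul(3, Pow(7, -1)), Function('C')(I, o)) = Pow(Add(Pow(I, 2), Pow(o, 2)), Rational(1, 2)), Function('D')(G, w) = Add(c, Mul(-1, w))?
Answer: Add(2416461, Mul(Rational(-7, 3), Pow(651874, Rational(1, 2)))) ≈ 2.4146e+6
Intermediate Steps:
c = -44 (c = Mul(4, -11) = -44)
Function('D')(G, w) = Add(-44, Mul(-1, w))
Function('C')(I, o) = Mul(Rational(7, 3), Pow(Add(Pow(I, 2), Pow(o, 2)), Rational(1, 2)))
Add(2416461, Mul(-1, Function('C')(Mul(-1, Function('D')(3, -19)), Add(47, Mul(-1, -760))))) = Add(2416461, Mul(-1, Mul(Rational(7, 3), Pow(Add(Pow(Mul(-1, Add(-44, Mul(-1, -19))), 2), Pow(Add(47, Mul(-1, -760)), 2)), Rational(1, 2))))) = Add(2416461, Mul(-1, Mul(Rational(7, 3), Pow(Add(Pow(Mul(-1, Add(-44, 19)), 2), Pow(Add(47, 760), 2)), Rational(1, 2))))) = Add(2416461, Mul(-1, Mul(Rational(7, 3), Pow(Add(Pow(Mul(-1, -25), 2), Pow(807, 2)), Rational(1, 2))))) = Add(2416461, Mul(-1, Mul(Rational(7, 3), Pow(Add(Pow(25, 2), 651249), Rational(1, 2))))) = Add(2416461, Mul(-1, Mul(Rational(7, 3), Pow(Add(625, 651249), Rational(1, 2))))) = Add(2416461, Mul(-1, Mul(Rational(7, 3), Pow(651874, Rational(1, 2))))) = Add(2416461, Mul(Rational(-7, 3), Pow(651874, Rational(1, 2))))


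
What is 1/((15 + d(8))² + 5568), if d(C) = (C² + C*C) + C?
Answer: 1/28369 ≈ 3.5250e-5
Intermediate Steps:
d(C) = C + 2*C² (d(C) = (C² + C²) + C = 2*C² + C = C + 2*C²)
1/((15 + d(8))² + 5568) = 1/((15 + 8*(1 + 2*8))² + 5568) = 1/((15 + 8*(1 + 16))² + 5568) = 1/((15 + 8*17)² + 5568) = 1/((15 + 136)² + 5568) = 1/(151² + 5568) = 1/(22801 + 5568) = 1/28369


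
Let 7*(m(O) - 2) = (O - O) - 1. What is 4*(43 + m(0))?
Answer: 1256/7 ≈ 179.43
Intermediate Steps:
m(O) = 13/7 (m(O) = 2 + ((O - O) - 1)/7 = 2 + (0 - 1)/7 = 2 + (⅐)*(-1) = 2 - ⅐ = 13/7)
4*(43 + m(0)) = 4*(43 + 13/7) = 4*(314/7) = 1256/7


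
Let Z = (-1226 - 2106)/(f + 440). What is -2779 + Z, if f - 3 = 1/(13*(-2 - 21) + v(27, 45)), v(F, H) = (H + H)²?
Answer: -343920836/123423 ≈ -2786.5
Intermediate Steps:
v(F, H) = 4*H² (v(F, H) = (2*H)² = 4*H²)
f = 23404/7801 (f = 3 + 1/(13*(-2 - 21) + 4*45²) = 3 + 1/(13*(-23) + 4*2025) = 3 + 1/(-299 + 8100) = 3 + 1/7801 = 23404/7801 ≈ 3.0001)
Z = -928319/123423 (Z = (-1226 - 2106)/(23404/7801 + 440) = -3332/3455844/7801 = -3332*7801/3455844 = -928319/123423 ≈ -7.5214)
-2779 + Z = -2779 - 928319/123423 = -343920836/123423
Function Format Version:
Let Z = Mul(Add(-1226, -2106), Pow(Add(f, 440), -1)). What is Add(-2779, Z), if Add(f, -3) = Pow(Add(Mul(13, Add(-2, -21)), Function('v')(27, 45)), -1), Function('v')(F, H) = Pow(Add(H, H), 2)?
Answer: Rational(-343920836, 123423) ≈ -2786.5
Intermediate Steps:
Function('v')(F, H) = Mul(4, Pow(H, 2)) (Function('v')(F, H) = Pow(Mul(2, H), 2) = Mul(4, Pow(H, 2)))
f = Rational(23404, 7801) (f = Add(3, Pow(Add(Mul(13, Add(-2, -21)), Mul(4, Pow(45, 2))), -1)) = Add(3, Pow(Add(Mul(13, -23), Mul(4, 2025)), -1)) = Add(3, Pow(Add(-299, 8100), -1)) = Add(3, Pow(7801, -1)) = Add(3, Rational(1, 7801)) = Rational(23404, 7801) ≈ 3.0001)
Z = Rational(-928319, 123423) (Z = Mul(Add(-1226, -2106), Pow(Add(Rational(23404, 7801), 440), -1)) = Mul(-3332, Pow(Rational(3455844, 7801), -1)) = Mul(-3332, Rational(7801, 3455844)) = Rational(-928319, 123423) ≈ -7.5214)
Add(-2779, Z) = Add(-2779, Rational(-928319, 123423)) = Rational(-343920836, 123423)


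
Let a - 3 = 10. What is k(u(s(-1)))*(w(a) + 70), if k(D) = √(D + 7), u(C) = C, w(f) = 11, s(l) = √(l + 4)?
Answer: 81*√(7 + √3) ≈ 239.36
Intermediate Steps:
a = 13 (a = 3 + 10 = 13)
s(l) = √(4 + l)
k(D) = √(7 + D)
k(u(s(-1)))*(w(a) + 70) = √(7 + √(4 - 1))*(11 + 70) = √(7 + √3)*81 = 81*√(7 + √3)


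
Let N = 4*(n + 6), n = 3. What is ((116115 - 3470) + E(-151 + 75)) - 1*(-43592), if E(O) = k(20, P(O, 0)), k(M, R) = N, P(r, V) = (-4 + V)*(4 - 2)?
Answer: 156273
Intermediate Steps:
P(r, V) = -8 + 2*V (P(r, V) = (-4 + V)*2 = -8 + 2*V)
N = 36 (N = 4*(3 + 6) = 4*9 = 36)
k(M, R) = 36
E(O) = 36
((116115 - 3470) + E(-151 + 75)) - 1*(-43592) = ((116115 - 3470) + 36) - 1*(-43592) = (112645 + 36) + 43592 = 112681 + 43592 = 156273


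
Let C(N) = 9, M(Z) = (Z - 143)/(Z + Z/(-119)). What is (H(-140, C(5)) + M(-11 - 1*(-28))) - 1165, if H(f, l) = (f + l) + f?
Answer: -85165/59 ≈ -1443.5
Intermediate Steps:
M(Z) = 119*(-143 + Z)/(118*Z) (M(Z) = (-143 + Z)/(Z + Z*(-1/119)) = (-143 + Z)/(Z - Z/119) = (-143 + Z)/((118*Z/119)) = (-143 + Z)*(119/(118*Z)) = 119*(-143 + Z)/(118*Z))
H(f, l) = l + 2*f
(H(-140, C(5)) + M(-11 - 1*(-28))) - 1165 = ((9 + 2*(-140)) + 119*(-143 + (-11 - 1*(-28)))/(118*(-11 - 1*(-28)))) - 1165 = ((9 - 280) + 119*(-143 + (-11 + 28))/(118*(-11 + 28))) - 1165 = (-271 + (119/118)*(-143 + 17)/17) - 1165 = (-271 + (119/118)*(1/17)*(-126)) - 1165 = (-271 - 441/59) - 1165 = -16430/59 - 1165 = -85165/59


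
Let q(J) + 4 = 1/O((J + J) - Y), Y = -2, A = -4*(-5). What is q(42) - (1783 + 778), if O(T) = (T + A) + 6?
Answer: -287279/112 ≈ -2565.0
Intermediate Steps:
A = 20
O(T) = 26 + T (O(T) = (T + 20) + 6 = (20 + T) + 6 = 26 + T)
q(J) = -4 + 1/(28 + 2*J) (q(J) = -4 + 1/(26 + ((J + J) - 1*(-2))) = -4 + 1/(26 + (2*J + 2)) = -4 + 1/(26 + (2 + 2*J)) = -4 + 1/(28 + 2*J))
q(42) - (1783 + 778) = (-111 - 8*42)/(2*(14 + 42)) - (1783 + 778) = (1/2)*(-111 - 336)/56 - 1*2561 = (1/2)*(1/56)*(-447) - 2561 = -447/112 - 2561 = -287279/112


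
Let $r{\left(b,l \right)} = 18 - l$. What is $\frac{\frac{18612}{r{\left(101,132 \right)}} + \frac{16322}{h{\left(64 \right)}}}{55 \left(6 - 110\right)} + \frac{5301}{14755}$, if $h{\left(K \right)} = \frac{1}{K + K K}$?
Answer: $- \frac{146420531167}{12335180} \approx -11870.0$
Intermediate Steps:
$h{\left(K \right)} = \frac{1}{K + K^{2}}$
$\frac{\frac{18612}{r{\left(101,132 \right)}} + \frac{16322}{h{\left(64 \right)}}}{55 \left(6 - 110\right)} + \frac{5301}{14755} = \frac{\frac{18612}{18 - 132} + \frac{16322}{\frac{1}{64} \frac{1}{1 + 64}}}{55 \left(6 - 110\right)} + \frac{5301}{14755} = \frac{\frac{18612}{18 - 132} + \frac{16322}{\frac{1}{64} \cdot \frac{1}{65}}}{55 \left(-104\right)} + 5301 \cdot \frac{1}{14755} = \frac{\frac{18612}{-114} + \frac{16322}{\frac{1}{64} \cdot \frac{1}{65}}}{-5720} + \frac{5301}{14755} = \left(18612 \left(- \frac{1}{114}\right) + 16322 \frac{1}{\frac{1}{4160}}\right) \left(- \frac{1}{5720}\right) + \frac{5301}{14755} = \left(- \frac{3102}{19} + 16322 \cdot 4160\right) \left(- \frac{1}{5720}\right) + \frac{5301}{14755} = \left(- \frac{3102}{19} + 67899520\right) \left(- \frac{1}{5720}\right) + \frac{5301}{14755} = \frac{1290087778}{19} \left(- \frac{1}{5720}\right) + \frac{5301}{14755} = - \frac{645043889}{54340} + \frac{5301}{14755} = - \frac{146420531167}{12335180}$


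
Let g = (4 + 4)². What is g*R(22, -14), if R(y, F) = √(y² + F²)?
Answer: 128*√170 ≈ 1668.9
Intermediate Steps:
R(y, F) = √(F² + y²)
g = 64 (g = 8² = 64)
g*R(22, -14) = 64*√((-14)² + 22²) = 64*√(196 + 484) = 64*√680 = 64*(2*√170) = 128*√170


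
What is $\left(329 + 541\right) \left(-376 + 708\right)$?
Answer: $288840$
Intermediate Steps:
$\left(329 + 541\right) \left(-376 + 708\right) = 870 \cdot 332 = 288840$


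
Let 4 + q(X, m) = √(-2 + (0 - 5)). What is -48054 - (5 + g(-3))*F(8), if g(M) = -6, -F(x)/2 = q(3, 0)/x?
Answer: -48053 - I*√7/4 ≈ -48053.0 - 0.66144*I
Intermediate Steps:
q(X, m) = -4 + I*√7 (q(X, m) = -4 + √(-2 + (0 - 5)) = -4 + √(-2 - 5) = -4 + √(-7) = -4 + I*√7)
F(x) = -2*(-4 + I*√7)/x
-48054 - (5 + g(-3))*F(8) = -48054 - (5 - 6)*2*(4 - I*√7)/8 = -48054 - (-1)*2*(⅛)*(4 - I*√7) = -48054 - (-1)*(1 - I*√7/4) = -48054 - (-1 + I*√7/4) = -48054 + (1 - I*√7/4) = -48053 - I*√7/4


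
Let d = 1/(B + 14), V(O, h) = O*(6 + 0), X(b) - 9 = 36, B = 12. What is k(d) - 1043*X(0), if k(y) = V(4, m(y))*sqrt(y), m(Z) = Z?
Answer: -46935 + 12*sqrt(26)/13 ≈ -46930.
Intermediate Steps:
X(b) = 45 (X(b) = 9 + 36 = 45)
V(O, h) = 6*O (V(O, h) = O*6 = 6*O)
d = 1/26 (d = 1/(12 + 14) = 1/26 ≈ 0.038462)
k(y) = 24*sqrt(y) (k(y) = (6*4)*sqrt(y) = 24*sqrt(y))
k(d) - 1043*X(0) = 24*sqrt(1/26) - 1043*45 = 24*(sqrt(26)/26) - 46935 = 12*sqrt(26)/13 - 46935 = -46935 + 12*sqrt(26)/13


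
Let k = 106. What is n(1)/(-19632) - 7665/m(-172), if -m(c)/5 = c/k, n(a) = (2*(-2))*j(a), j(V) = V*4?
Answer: -99692437/105522 ≈ -944.75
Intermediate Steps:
j(V) = 4*V
n(a) = -16*a (n(a) = (2*(-2))*(4*a) = -16*a)
m(c) = -5*c/106
n(1)/(-19632) - 7665/m(-172) = -16*1/(-19632) - 7665/((-5/106*(-172))) = -16*(-1/19632) - 7665/430/53 = 1/1227 - 7665*53/430 = 1/1227 - 81249/86 = -99692437/105522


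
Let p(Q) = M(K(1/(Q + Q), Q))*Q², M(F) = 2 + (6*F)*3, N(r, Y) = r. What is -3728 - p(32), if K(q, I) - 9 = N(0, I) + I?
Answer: -761488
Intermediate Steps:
K(q, I) = 9 + I (K(q, I) = 9 + (0 + I) = 9 + I)
M(F) = 2 + 18*F
p(Q) = Q²*(164 + 18*Q) (p(Q) = (2 + 18*(9 + Q))*Q² = (2 + (162 + 18*Q))*Q² = (164 + 18*Q)*Q² = Q²*(164 + 18*Q))
-3728 - p(32) = -3728 - 32²*(164 + 18*32) = -3728 - 1024*(164 + 576) = -3728 - 1024*740 = -3728 - 1*757760 = -3728 - 757760 = -761488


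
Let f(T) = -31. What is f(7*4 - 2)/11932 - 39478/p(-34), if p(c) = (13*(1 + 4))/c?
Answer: 16015748849/775580 ≈ 20650.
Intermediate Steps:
p(c) = 65/c (p(c) = (13*5)/c = 65/c)
f(7*4 - 2)/11932 - 39478/p(-34) = -31/11932 - 39478/(65/(-34)) = -31*1/11932 - 39478/(65*(-1/34)) = -31/11932 - 39478/(-65/34) = -31/11932 - 39478*(-34/65) = -31/11932 + 1342252/65 = 16015748849/775580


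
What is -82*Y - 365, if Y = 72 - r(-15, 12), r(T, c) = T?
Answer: -7499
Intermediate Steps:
Y = 87 (Y = 72 - 1*(-15) = 72 + 15 = 87)
-82*Y - 365 = -82*87 - 365 = -7134 - 365 = -7499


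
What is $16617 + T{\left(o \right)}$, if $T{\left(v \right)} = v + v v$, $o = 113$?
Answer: $29499$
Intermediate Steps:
$T{\left(v \right)} = v + v^{2}$
$16617 + T{\left(o \right)} = 16617 + 113 \left(1 + 113\right) = 16617 + 113 \cdot 114 = 16617 + 12882 = 29499$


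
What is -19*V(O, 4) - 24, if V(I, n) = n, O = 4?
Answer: -100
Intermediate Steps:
-19*V(O, 4) - 24 = -19*4 - 24 = -76 - 24 = -100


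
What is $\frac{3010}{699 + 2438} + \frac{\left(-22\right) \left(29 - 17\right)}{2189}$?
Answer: $\frac{523702}{624263} \approx 0.83891$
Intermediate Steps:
$\frac{3010}{699 + 2438} + \frac{\left(-22\right) \left(29 - 17\right)}{2189} = \frac{3010}{3137} + \left(-22\right) 12 \cdot \frac{1}{2189} = 3010 \cdot \frac{1}{3137} - \frac{24}{199} = \frac{3010}{3137} - \frac{24}{199} = \frac{523702}{624263}$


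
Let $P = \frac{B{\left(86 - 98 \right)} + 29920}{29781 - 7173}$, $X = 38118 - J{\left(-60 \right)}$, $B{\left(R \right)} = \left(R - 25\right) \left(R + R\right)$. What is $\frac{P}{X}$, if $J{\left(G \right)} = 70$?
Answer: $\frac{3851}{107523648} \approx 3.5815 \cdot 10^{-5}$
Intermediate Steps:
$B{\left(R \right)} = 2 R \left(-25 + R\right)$ ($B{\left(R \right)} = \left(-25 + R\right) 2 R = 2 R \left(-25 + R\right)$)
$X = 38048$ ($X = 38118 - 70 = 38048$)
$P = \frac{3851}{2826}$ ($P = \frac{2 \left(86 - 98\right) \left(-25 + \left(86 - 98\right)\right) + 29920}{29781 - 7173} = \frac{2 \left(86 - 98\right) \left(-25 + \left(86 - 98\right)\right) + 29920}{22608} = \left(2 \left(-12\right) \left(-25 - 12\right) + 29920\right) \frac{1}{22608} = \left(2 \left(-12\right) \left(-37\right) + 29920\right) \frac{1}{22608} = \left(888 + 29920\right) \frac{1}{22608} = 30808 \cdot \frac{1}{22608} = \frac{3851}{2826} \approx 1.3627$)
$\frac{P}{X} = \frac{3851}{2826 \cdot 38048} = \frac{3851}{2826} \cdot \frac{1}{38048} = \frac{3851}{107523648}$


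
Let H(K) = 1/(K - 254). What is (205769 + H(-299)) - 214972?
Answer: -5089260/553 ≈ -9203.0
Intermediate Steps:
H(K) = 1/(-254 + K)
(205769 + H(-299)) - 214972 = (205769 + 1/(-254 - 299)) - 214972 = (205769 + 1/(-553)) - 214972 = (205769 - 1/553) - 214972 = 113790256/553 - 214972 = -5089260/553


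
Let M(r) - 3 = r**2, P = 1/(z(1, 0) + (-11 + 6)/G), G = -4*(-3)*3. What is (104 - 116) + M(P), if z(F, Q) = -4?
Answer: -198513/22201 ≈ -8.9416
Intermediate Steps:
G = 36 (G = 12*3 = 36)
P = -36/149 (P = 1/(-4 + (-11 + 6)/36) = 1/(-4 - 5*1/36) = 1/(-4 - 5/36) = 1/(-149/36) = -36/149 ≈ -0.24161)
M(r) = 3 + r**2
(104 - 116) + M(P) = (104 - 116) + (3 + (-36/149)**2) = -12 + (3 + 1296/22201) = -12 + 67899/22201 = -198513/22201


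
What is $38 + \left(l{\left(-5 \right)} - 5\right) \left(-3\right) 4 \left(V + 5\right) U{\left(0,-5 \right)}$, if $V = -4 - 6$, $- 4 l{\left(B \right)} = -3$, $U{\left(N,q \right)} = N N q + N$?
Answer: $38$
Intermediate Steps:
$U{\left(N,q \right)} = N + q N^{2}$ ($U{\left(N,q \right)} = N^{2} q + N = q N^{2} + N = N + q N^{2}$)
$l{\left(B \right)} = \frac{3}{4}$ ($l{\left(B \right)} = \left(- \frac{1}{4}\right) \left(-3\right) = \frac{3}{4}$)
$V = -10$ ($V = -4 - 6 = -10$)
$38 + \left(l{\left(-5 \right)} - 5\right) \left(-3\right) 4 \left(V + 5\right) U{\left(0,-5 \right)} = 38 + \left(\frac{3}{4} - 5\right) \left(-3\right) 4 \left(-10 + 5\right) 0 \left(1 + 0 \left(-5\right)\right) = 38 + \left(- \frac{17}{4}\right) \left(-3\right) 4 \left(- 5 \cdot 0 \left(1 + 0\right)\right) = 38 + \frac{51}{4} \cdot 4 \left(- 5 \cdot 0 \cdot 1\right) = 38 + 51 \left(\left(-5\right) 0\right) = 38 + 51 \cdot 0 = 38 + 0 = 38$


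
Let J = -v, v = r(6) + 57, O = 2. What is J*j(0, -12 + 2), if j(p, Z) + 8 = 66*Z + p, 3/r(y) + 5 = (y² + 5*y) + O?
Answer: 800264/21 ≈ 38108.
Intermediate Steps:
r(y) = 3/(-3 + y² + 5*y) (r(y) = 3/(-5 + ((y² + 5*y) + 2)) = 3/(-5 + (2 + y² + 5*y)) = 3/(-3 + y² + 5*y))
v = 1198/21 (v = 3/(-3 + 6² + 5*6) + 57 = 3/(-3 + 36 + 30) + 57 = 3/63 + 57 = 3*(1/63) + 57 = 1/21 + 57 = 1198/21 ≈ 57.048)
j(p, Z) = -8 + p + 66*Z (j(p, Z) = -8 + (66*Z + p) = -8 + (p + 66*Z) = -8 + p + 66*Z)
J = -1198/21 (J = -1*1198/21 = -1198/21 ≈ -57.048)
J*j(0, -12 + 2) = -1198*(-8 + 0 + 66*(-12 + 2))/21 = -1198*(-8 + 0 + 66*(-10))/21 = -1198*(-8 + 0 - 660)/21 = -1198/21*(-668) = 800264/21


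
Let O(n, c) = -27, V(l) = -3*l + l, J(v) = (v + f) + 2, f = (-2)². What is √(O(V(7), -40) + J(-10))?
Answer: I*√31 ≈ 5.5678*I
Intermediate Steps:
f = 4
J(v) = 6 + v (J(v) = (v + 4) + 2 = (4 + v) + 2 = 6 + v)
V(l) = -2*l
√(O(V(7), -40) + J(-10)) = √(-27 + (6 - 10)) = √(-27 - 4) = √(-31) = I*√31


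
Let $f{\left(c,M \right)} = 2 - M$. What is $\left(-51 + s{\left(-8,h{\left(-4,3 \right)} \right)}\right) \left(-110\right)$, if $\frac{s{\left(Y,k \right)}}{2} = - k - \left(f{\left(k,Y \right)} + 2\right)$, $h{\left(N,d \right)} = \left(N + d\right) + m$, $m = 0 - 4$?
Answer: $7150$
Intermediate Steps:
$m = -4$ ($m = 0 - 4 = -4$)
$h{\left(N,d \right)} = -4 + N + d$ ($h{\left(N,d \right)} = \left(N + d\right) - 4 = -4 + N + d$)
$s{\left(Y,k \right)} = -8 - 2 k + 2 Y$ ($s{\left(Y,k \right)} = 2 \left(- k - \left(\left(2 - Y\right) + 2\right)\right) = 2 \left(- k - \left(4 - Y\right)\right) = 2 \left(- k + \left(-4 + Y\right)\right) = 2 \left(-4 + Y - k\right) = -8 - 2 k + 2 Y$)
$\left(-51 + s{\left(-8,h{\left(-4,3 \right)} \right)}\right) \left(-110\right) = \left(-51 - \left(24 + 2 \left(-4 - 4 + 3\right)\right)\right) \left(-110\right) = \left(-51 - 14\right) \left(-110\right) = \left(-65\right) \left(-110\right) = 7150$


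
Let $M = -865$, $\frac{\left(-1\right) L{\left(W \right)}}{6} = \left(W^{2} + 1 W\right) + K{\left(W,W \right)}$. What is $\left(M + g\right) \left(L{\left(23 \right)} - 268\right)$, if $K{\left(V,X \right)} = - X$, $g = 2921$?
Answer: $-7076752$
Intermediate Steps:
$L{\left(W \right)} = - 6 W^{2}$ ($L{\left(W \right)} = - 6 \left(\left(W^{2} + 1 W\right) - W\right) = - 6 \left(\left(W^{2} + W\right) - W\right) = - 6 \left(\left(W + W^{2}\right) - W\right) = - 6 W^{2}$)
$\left(M + g\right) \left(L{\left(23 \right)} - 268\right) = \left(-865 + 2921\right) \left(- 6 \cdot 23^{2} - 268\right) = 2056 \left(\left(-6\right) 529 - 268\right) = 2056 \left(-3174 - 268\right) = 2056 \left(-3442\right) = -7076752$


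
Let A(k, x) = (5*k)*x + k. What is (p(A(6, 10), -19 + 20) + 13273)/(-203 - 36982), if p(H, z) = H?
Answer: -367/1005 ≈ -0.36517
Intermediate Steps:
A(k, x) = k + 5*k*x (A(k, x) = 5*k*x + k = k + 5*k*x)
(p(A(6, 10), -19 + 20) + 13273)/(-203 - 36982) = (6*(1 + 5*10) + 13273)/(-203 - 36982) = (6*(1 + 50) + 13273)/(-37185) = (6*51 + 13273)*(-1/37185) = (306 + 13273)*(-1/37185) = 13579*(-1/37185) = -367/1005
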